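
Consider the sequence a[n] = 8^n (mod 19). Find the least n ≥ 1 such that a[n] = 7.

Computing terms: a[0] = 1; a[1] = 8; a[2] = 7; a[3] = 18; a[4] = 11; a[5] = 12; a[6] = 1.
Since a[6] = a[0] = 1, the sequence is periodic with period 6.
The value 7 first appears (with n ≥ 1) at a[2].

2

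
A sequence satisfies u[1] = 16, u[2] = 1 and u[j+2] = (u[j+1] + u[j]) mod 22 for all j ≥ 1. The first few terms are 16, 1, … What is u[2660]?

7

Listing terms: u[1] = 16,  u[2] = 1,  u[3] = 17,  u[4] = 18,  u[5] = 13,  u[6] = 9,  u[7] = 0,  u[8] = 9,  u[9] = 9,  u[10] = 18,  u[11] = 5,  u[12] = 1,  u[13] = 6,  u[14] = 7,  u[15] = 13,  u[16] = 20,  u[17] = 11,  u[18] = 9,  u[19] = 20,  u[20] = 7,  u[21] = 5,  u[22] = 12,  u[23] = 17,  u[24] = 7,  u[25] = 2,  u[26] = 9,  u[27] = 11,  u[28] = 20,  u[29] = 9,  u[30] = 7,  u[31] = 16,  u[32] = 1.
The sequence repeats with period 30.
So u[2660] = u[1 + ((2660-1) mod 30)] = u[20] = 7.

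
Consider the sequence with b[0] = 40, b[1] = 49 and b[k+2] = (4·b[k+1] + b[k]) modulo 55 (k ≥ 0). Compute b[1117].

Computing terms: b[0] = 40, b[1] = 49, b[2] = 16, b[3] = 3, b[4] = 28, b[5] = 5, b[6] = 48, b[7] = 32, b[8] = 11, b[9] = 21, b[10] = 40, b[11] = 16, b[12] = 49, b[13] = 47, b[14] = 17, b[15] = 5, b[16] = 37, b[17] = 43, b[18] = 44, b[19] = 54, b[20] = 40, b[21] = 49.
Since (b[20], b[21]) = (b[0], b[1]) = (40, 49) (two consecutive terms determine the rest), the sequence is periodic with period 20.
(1117 - 0) mod 20 = 17, so b[1117] = b[17] = 43.

43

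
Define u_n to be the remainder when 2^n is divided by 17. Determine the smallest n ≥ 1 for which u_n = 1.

u_0 = 1,  u_1 = 2,  u_2 = 4,  u_3 = 8,  u_4 = 16,  u_5 = 15,  u_6 = 13,  u_7 = 9,  u_8 = 1.
Since u_8 = u_0 = 1, the sequence is periodic with period 8.
The value 1 next appears (with n ≥ 1) at u_8.

8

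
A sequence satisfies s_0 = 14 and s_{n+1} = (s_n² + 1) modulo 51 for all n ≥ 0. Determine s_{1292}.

50

Computing terms: s_0 = 14; s_1 = 44; s_2 = 50; s_3 = 2; s_4 = 5; s_5 = 26; s_6 = 14.
The sequence repeats with period 6.
(1292 - 0) mod 6 = 2, so s_{1292} = s_2 = 50.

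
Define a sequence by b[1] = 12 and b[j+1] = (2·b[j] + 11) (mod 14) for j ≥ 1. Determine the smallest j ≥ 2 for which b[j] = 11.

3

We have b[1] = 12, b[2] = 7, b[3] = 11, b[4] = 5, b[5] = 7.
Since b[5] = b[2] = 7, the sequence is eventually periodic: after a pre-period of length 1 it cycles with period 3.
The value 11 first appears (with j ≥ 2) at b[3].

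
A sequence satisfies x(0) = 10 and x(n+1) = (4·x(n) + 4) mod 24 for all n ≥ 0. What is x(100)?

20

We have x(0) = 10; x(1) = 20; x(2) = 12; x(3) = 4; x(4) = 20.
Since x(4) = x(1) = 20, the sequence is eventually periodic: after a pre-period of length 1 it cycles with period 3.
For n ≥ 1, x(n) depends only on (n - 1) mod 3. (100 - 1) mod 3 = 0, so x(100) = x(1) = 20.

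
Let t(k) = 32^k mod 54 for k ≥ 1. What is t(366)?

Computing terms: t(1) = 32, t(2) = 52, t(3) = 44, t(4) = 4, t(5) = 20, t(6) = 46, t(7) = 14, t(8) = 16, t(9) = 26, t(10) = 22, t(11) = 2, t(12) = 10, t(13) = 50, t(14) = 34, t(15) = 8, t(16) = 40, t(17) = 38, t(18) = 28, t(19) = 32.
Since t(19) = t(1) = 32, the sequence is periodic with period 18.
So t(366) = t(1 + ((366-1) mod 18)) = t(6) = 46.

46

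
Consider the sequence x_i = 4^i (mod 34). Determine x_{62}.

We have x_0 = 1; x_1 = 4; x_2 = 16; x_3 = 30; x_4 = 18; x_5 = 4.
Since x_5 = x_1 = 4, the sequence is eventually periodic: after a pre-period of length 1 it cycles with period 4.
For i ≥ 1, x_i depends only on (i - 1) mod 4. (62 - 1) mod 4 = 1, so x_{62} = x_2 = 16.

16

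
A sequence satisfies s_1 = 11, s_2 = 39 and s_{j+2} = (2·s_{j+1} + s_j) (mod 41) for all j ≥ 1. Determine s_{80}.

We have s_1 = 11, s_2 = 39, s_3 = 7, s_4 = 12, s_5 = 31, s_6 = 33, s_7 = 15, s_8 = 22, s_9 = 18, s_{10} = 17, s_{11} = 11, s_{12} = 39.
Since (s_{11}, s_{12}) = (s_1, s_2) = (11, 39) (two consecutive terms determine the rest), the sequence is periodic with period 10.
So s_{80} = s_{1 + ((80-1) mod 10)} = s_{10} = 17.

17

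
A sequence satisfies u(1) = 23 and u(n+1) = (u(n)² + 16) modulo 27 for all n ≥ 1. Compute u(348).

Computing terms: u(1) = 23, u(2) = 5, u(3) = 14, u(4) = 23.
Since u(4) = u(1) = 23, the sequence is periodic with period 3.
So u(348) = u(1 + ((348-1) mod 3)) = u(3) = 14.

14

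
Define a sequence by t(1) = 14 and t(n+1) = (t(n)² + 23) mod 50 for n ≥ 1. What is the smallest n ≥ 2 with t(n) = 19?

2

t(1) = 14, t(2) = 19, t(3) = 34, t(4) = 29, t(5) = 14.
The sequence repeats with period 4.
The value 19 first appears (with n ≥ 2) at t(2).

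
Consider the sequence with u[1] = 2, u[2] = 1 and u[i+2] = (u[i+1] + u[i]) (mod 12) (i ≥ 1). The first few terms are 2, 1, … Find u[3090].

7

u[1] = 2, u[2] = 1, u[3] = 3, u[4] = 4, u[5] = 7, u[6] = 11, u[7] = 6, u[8] = 5, u[9] = 11, u[10] = 4, u[11] = 3, u[12] = 7, u[13] = 10, u[14] = 5, u[15] = 3, u[16] = 8, u[17] = 11, u[18] = 7, u[19] = 6, u[20] = 1, u[21] = 7, u[22] = 8, u[23] = 3, u[24] = 11, u[25] = 2, u[26] = 1.
The sequence repeats with period 24.
So u[3090] = u[1 + ((3090-1) mod 24)] = u[18] = 7.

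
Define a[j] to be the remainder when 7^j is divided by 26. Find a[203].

a[1] = 7, a[2] = 23, a[3] = 5, a[4] = 9, a[5] = 11, a[6] = 25, a[7] = 19, a[8] = 3, a[9] = 21, a[10] = 17, a[11] = 15, a[12] = 1, a[13] = 7.
Since a[13] = a[1] = 7, the sequence is periodic with period 12.
So a[203] = a[1 + ((203-1) mod 12)] = a[11] = 15.

15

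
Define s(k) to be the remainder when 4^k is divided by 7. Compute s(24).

1

Listing terms: s(0) = 1, s(1) = 4, s(2) = 2, s(3) = 1.
The sequence repeats with period 3.
(24 - 0) mod 3 = 0, so s(24) = s(0) = 1.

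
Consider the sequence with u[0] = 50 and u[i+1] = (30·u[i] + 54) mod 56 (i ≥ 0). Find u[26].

26

We have u[0] = 50; u[1] = 42; u[2] = 26; u[3] = 50.
The sequence repeats with period 3.
(26 - 0) mod 3 = 2, so u[26] = u[2] = 26.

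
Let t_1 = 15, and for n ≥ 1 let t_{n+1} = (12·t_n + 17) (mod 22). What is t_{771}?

15

Listing terms: t_1 = 15; t_2 = 21; t_3 = 5; t_4 = 11; t_5 = 17; t_6 = 1; t_7 = 7; t_8 = 13; t_9 = 19; t_{10} = 3; t_{11} = 9; t_{12} = 15.
The sequence repeats with period 11.
(771 - 1) mod 11 = 0, so t_{771} = t_1 = 15.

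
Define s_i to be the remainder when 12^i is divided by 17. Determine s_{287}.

Computing terms: s_0 = 1, s_1 = 12, s_2 = 8, s_3 = 11, s_4 = 13, s_5 = 3, s_6 = 2, s_7 = 7, s_8 = 16, s_9 = 5, s_{10} = 9, s_{11} = 6, s_{12} = 4, s_{13} = 14, s_{14} = 15, s_{15} = 10, s_{16} = 1.
The sequence repeats with period 16.
So s_{287} = s_{0 + ((287-0) mod 16)} = s_{15} = 10.

10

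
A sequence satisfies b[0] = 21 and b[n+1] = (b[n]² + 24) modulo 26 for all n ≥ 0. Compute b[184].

23

b[0] = 21, b[1] = 23, b[2] = 7, b[3] = 21.
Since b[3] = b[0] = 21, the sequence is periodic with period 3.
(184 - 0) mod 3 = 1, so b[184] = b[1] = 23.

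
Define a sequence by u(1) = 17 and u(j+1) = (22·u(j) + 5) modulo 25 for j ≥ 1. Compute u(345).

2

We have u(1) = 17, u(2) = 4, u(3) = 18, u(4) = 1, u(5) = 2, u(6) = 24, u(7) = 8, u(8) = 6, u(9) = 12, u(10) = 19, u(11) = 23, u(12) = 11, u(13) = 22, u(14) = 14, u(15) = 13, u(16) = 16, u(17) = 7, u(18) = 9, u(19) = 3, u(20) = 21, u(21) = 17.
Since u(21) = u(1) = 17, the sequence is periodic with period 20.
(345 - 1) mod 20 = 4, so u(345) = u(5) = 2.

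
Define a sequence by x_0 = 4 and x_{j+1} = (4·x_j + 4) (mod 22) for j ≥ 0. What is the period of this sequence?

We have x_0 = 4,  x_1 = 20,  x_2 = 18,  x_3 = 10,  x_4 = 0,  x_5 = 4.
Since x_5 = x_0 = 4, the sequence is periodic with period 5.

5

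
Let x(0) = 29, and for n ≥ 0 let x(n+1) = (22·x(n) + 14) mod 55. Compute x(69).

x(0) = 29, x(1) = 47, x(2) = 3, x(3) = 25, x(4) = 14, x(5) = 47.
Since x(5) = x(1) = 47, the sequence is eventually periodic: after a pre-period of length 1 it cycles with period 4.
For n ≥ 1, x(n) depends only on (n - 1) mod 4. (69 - 1) mod 4 = 0, so x(69) = x(1) = 47.

47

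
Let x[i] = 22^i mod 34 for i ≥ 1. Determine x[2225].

22

x[1] = 22; x[2] = 8; x[3] = 6; x[4] = 30; x[5] = 14; x[6] = 2; x[7] = 10; x[8] = 16; x[9] = 12; x[10] = 26; x[11] = 28; x[12] = 4; x[13] = 20; x[14] = 32; x[15] = 24; x[16] = 18; x[17] = 22.
Since x[17] = x[1] = 22, the sequence is periodic with period 16.
So x[2225] = x[1 + ((2225-1) mod 16)] = x[1] = 22.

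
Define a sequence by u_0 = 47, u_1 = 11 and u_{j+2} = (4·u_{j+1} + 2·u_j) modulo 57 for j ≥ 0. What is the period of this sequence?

u_0 = 47; u_1 = 11; u_2 = 24; u_3 = 4; u_4 = 7; u_5 = 36; u_6 = 44; u_7 = 20; u_8 = 54; u_9 = 28; u_{10} = 49; u_{11} = 24; u_{12} = 23; u_{13} = 26; u_{14} = 36; u_{15} = 25; u_{16} = 1; u_{17} = 54; u_{18} = 47; u_{19} = 11.
The sequence repeats with period 18.

18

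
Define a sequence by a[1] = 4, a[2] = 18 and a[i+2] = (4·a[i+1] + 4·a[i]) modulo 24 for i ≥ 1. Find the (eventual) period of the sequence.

We have a[1] = 4; a[2] = 18; a[3] = 16; a[4] = 16; a[5] = 8; a[6] = 0; a[7] = 8; a[8] = 8; a[9] = 16; a[10] = 0; a[11] = 16; a[12] = 16.
Since (a[11], a[12]) = (a[3], a[4]) = (16, 16) (two consecutive terms determine the rest), the sequence is eventually periodic: after a pre-period of length 2 it cycles with period 8.

8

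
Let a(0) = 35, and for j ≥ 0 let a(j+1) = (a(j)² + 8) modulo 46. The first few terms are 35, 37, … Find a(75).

We have a(0) = 35,  a(1) = 37,  a(2) = 43,  a(3) = 17,  a(4) = 21,  a(5) = 35.
The sequence repeats with period 5.
(75 - 0) mod 5 = 0, so a(75) = a(0) = 35.

35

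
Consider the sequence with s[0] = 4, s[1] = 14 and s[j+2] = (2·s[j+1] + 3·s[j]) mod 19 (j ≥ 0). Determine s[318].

We have s[0] = 4, s[1] = 14, s[2] = 2, s[3] = 8, s[4] = 3, s[5] = 11, s[6] = 12, s[7] = 0, s[8] = 17, s[9] = 15, s[10] = 5, s[11] = 17, s[12] = 11, s[13] = 16, s[14] = 8, s[15] = 7, s[16] = 0, s[17] = 2, s[18] = 4, s[19] = 14.
The sequence repeats with period 18.
So s[318] = s[0 + ((318-0) mod 18)] = s[12] = 11.

11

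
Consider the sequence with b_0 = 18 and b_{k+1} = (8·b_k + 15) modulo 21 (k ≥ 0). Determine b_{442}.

Computing terms: b_0 = 18, b_1 = 12, b_2 = 6, b_3 = 0, b_4 = 15, b_5 = 9, b_6 = 3, b_7 = 18.
The sequence repeats with period 7.
(442 - 0) mod 7 = 1, so b_{442} = b_1 = 12.

12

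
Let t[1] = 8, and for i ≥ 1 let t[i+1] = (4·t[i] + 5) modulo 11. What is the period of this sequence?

5

Listing terms: t[1] = 8, t[2] = 4, t[3] = 10, t[4] = 1, t[5] = 9, t[6] = 8.
The sequence repeats with period 5.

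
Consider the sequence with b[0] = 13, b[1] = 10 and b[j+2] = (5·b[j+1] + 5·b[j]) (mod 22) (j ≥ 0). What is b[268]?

18

b[0] = 13,  b[1] = 10,  b[2] = 5,  b[3] = 9,  b[4] = 4,  b[5] = 21,  b[6] = 15,  b[7] = 4,  b[8] = 7,  b[9] = 11,  b[10] = 2,  b[11] = 21,  b[12] = 5,  b[13] = 20,  b[14] = 15,  b[15] = 21,  b[16] = 4,  b[17] = 15,  b[18] = 7,  b[19] = 0,  b[20] = 13,  b[21] = 21,  b[22] = 16,  b[23] = 9,  b[24] = 15,  b[25] = 10,  b[26] = 15,  b[27] = 15,  b[28] = 18,  b[29] = 11,  b[30] = 13,  b[31] = 10.
The sequence repeats with period 30.
(268 - 0) mod 30 = 28, so b[268] = b[28] = 18.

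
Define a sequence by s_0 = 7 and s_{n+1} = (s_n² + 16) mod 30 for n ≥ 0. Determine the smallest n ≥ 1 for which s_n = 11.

We have s_0 = 7; s_1 = 5; s_2 = 11; s_3 = 17; s_4 = 5.
Since s_4 = s_1 = 5, the sequence is eventually periodic: after a pre-period of length 1 it cycles with period 3.
The value 11 first appears (with n ≥ 1) at s_2.

2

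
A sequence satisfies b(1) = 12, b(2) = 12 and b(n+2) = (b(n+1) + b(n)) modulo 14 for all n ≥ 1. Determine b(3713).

Listing terms: b(1) = 12; b(2) = 12; b(3) = 10; b(4) = 8; b(5) = 4; b(6) = 12; b(7) = 2; b(8) = 0; b(9) = 2; b(10) = 2; b(11) = 4; b(12) = 6; b(13) = 10; b(14) = 2; b(15) = 12; b(16) = 0; b(17) = 12; b(18) = 12.
The sequence repeats with period 16.
So b(3713) = b(1 + ((3713-1) mod 16)) = b(1) = 12.

12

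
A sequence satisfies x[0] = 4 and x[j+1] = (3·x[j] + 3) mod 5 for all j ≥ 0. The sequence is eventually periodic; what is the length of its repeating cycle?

4

Listing terms: x[0] = 4,  x[1] = 0,  x[2] = 3,  x[3] = 2,  x[4] = 4.
The sequence repeats with period 4.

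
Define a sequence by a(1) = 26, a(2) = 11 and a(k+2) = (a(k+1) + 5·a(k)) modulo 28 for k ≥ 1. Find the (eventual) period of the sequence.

Computing terms: a(1) = 26, a(2) = 11, a(3) = 1, a(4) = 0, a(5) = 5, a(6) = 5, a(7) = 2, a(8) = 27, a(9) = 9, a(10) = 4, a(11) = 21, a(12) = 13, a(13) = 6, a(14) = 15, a(15) = 17, a(16) = 8, a(17) = 9, a(18) = 21, a(19) = 10, a(20) = 3, a(21) = 25, a(22) = 12, a(23) = 25, a(24) = 1, a(25) = 14, a(26) = 19, a(27) = 5, a(28) = 16, a(29) = 13, a(30) = 9, a(31) = 18, a(32) = 7, a(33) = 13, a(34) = 20, a(35) = 1, a(36) = 17, a(37) = 22, a(38) = 23, a(39) = 21, a(40) = 24, a(41) = 17, a(42) = 25, a(43) = 26, a(44) = 11.
Since (a(43), a(44)) = (a(1), a(2)) = (26, 11) (two consecutive terms determine the rest), the sequence is periodic with period 42.

42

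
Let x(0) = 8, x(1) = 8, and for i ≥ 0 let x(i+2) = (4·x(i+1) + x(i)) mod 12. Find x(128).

x(0) = 8, x(1) = 8, x(2) = 4, x(3) = 0, x(4) = 4, x(5) = 4, x(6) = 8, x(7) = 0, x(8) = 8, x(9) = 8.
Since (x(8), x(9)) = (x(0), x(1)) = (8, 8) (two consecutive terms determine the rest), the sequence is periodic with period 8.
(128 - 0) mod 8 = 0, so x(128) = x(0) = 8.

8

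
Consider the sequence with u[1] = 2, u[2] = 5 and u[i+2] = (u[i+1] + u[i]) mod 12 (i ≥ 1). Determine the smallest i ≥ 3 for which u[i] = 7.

Computing terms: u[1] = 2,  u[2] = 5,  u[3] = 7,  u[4] = 0,  u[5] = 7,  u[6] = 7,  u[7] = 2,  u[8] = 9,  u[9] = 11,  u[10] = 8,  u[11] = 7,  u[12] = 3,  u[13] = 10,  u[14] = 1,  u[15] = 11,  u[16] = 0,  u[17] = 11,  u[18] = 11,  u[19] = 10,  u[20] = 9,  u[21] = 7,  u[22] = 4,  u[23] = 11,  u[24] = 3,  u[25] = 2,  u[26] = 5.
Since (u[25], u[26]) = (u[1], u[2]) = (2, 5) (two consecutive terms determine the rest), the sequence is periodic with period 24.
The value 7 first appears (with i ≥ 3) at u[3].

3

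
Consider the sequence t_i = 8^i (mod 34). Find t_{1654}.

t_1 = 8; t_2 = 30; t_3 = 2; t_4 = 16; t_5 = 26; t_6 = 4; t_7 = 32; t_8 = 18; t_9 = 8.
Since t_9 = t_1 = 8, the sequence is periodic with period 8.
So t_{1654} = t_{1 + ((1654-1) mod 8)} = t_6 = 4.

4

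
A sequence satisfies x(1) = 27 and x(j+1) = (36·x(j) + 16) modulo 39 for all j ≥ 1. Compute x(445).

Listing terms: x(1) = 27; x(2) = 13; x(3) = 16; x(4) = 7; x(5) = 34; x(6) = 31; x(7) = 1; x(8) = 13.
Since x(8) = x(2) = 13, the sequence is eventually periodic: after a pre-period of length 1 it cycles with period 6.
For j ≥ 2, x(j) depends only on (j - 2) mod 6. (445 - 2) mod 6 = 5, so x(445) = x(7) = 1.

1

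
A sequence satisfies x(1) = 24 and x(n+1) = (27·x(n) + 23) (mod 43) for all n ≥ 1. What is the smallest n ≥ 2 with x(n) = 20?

We have x(1) = 24,  x(2) = 26,  x(3) = 37,  x(4) = 33,  x(5) = 11,  x(6) = 19,  x(7) = 20,  x(8) = 4,  x(9) = 2,  x(10) = 34,  x(11) = 38,  x(12) = 17,  x(13) = 9,  x(14) = 8,  x(15) = 24.
The sequence repeats with period 14.
The value 20 first appears (with n ≥ 2) at x(7).

7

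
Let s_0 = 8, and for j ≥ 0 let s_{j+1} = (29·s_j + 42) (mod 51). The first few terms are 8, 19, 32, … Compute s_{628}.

Listing terms: s_0 = 8; s_1 = 19; s_2 = 32; s_3 = 1; s_4 = 20; s_5 = 10; s_6 = 26; s_7 = 31; s_8 = 23; s_9 = 46; s_{10} = 50; s_{11} = 13; s_{12} = 11; s_{13} = 4; s_{14} = 5; s_{15} = 34; s_{16} = 8.
Since s_{16} = s_0 = 8, the sequence is periodic with period 16.
(628 - 0) mod 16 = 4, so s_{628} = s_4 = 20.

20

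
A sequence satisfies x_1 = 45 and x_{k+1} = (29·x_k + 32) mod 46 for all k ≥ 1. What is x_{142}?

We have x_1 = 45; x_2 = 3; x_3 = 27; x_4 = 33; x_5 = 23; x_6 = 9; x_7 = 17; x_8 = 19; x_9 = 31; x_{10} = 11; x_{11} = 29; x_{12} = 45.
The sequence repeats with period 11.
(142 - 1) mod 11 = 9, so x_{142} = x_{10} = 11.

11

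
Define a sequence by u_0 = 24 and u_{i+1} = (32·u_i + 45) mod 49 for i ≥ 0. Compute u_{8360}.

42

Computing terms: u_0 = 24; u_1 = 29; u_2 = 42; u_3 = 17; u_4 = 1; u_5 = 28; u_6 = 10; u_7 = 22; u_8 = 14; u_9 = 3; u_{10} = 43; u_{11} = 0; u_{12} = 45; u_{13} = 15; u_{14} = 35; u_{15} = 38; u_{16} = 36; u_{17} = 21; u_{18} = 31; u_{19} = 8; u_{20} = 7; u_{21} = 24.
The sequence repeats with period 21.
(8360 - 0) mod 21 = 2, so u_{8360} = u_2 = 42.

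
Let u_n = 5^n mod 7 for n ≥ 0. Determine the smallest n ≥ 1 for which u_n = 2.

4

Listing terms: u_0 = 1; u_1 = 5; u_2 = 4; u_3 = 6; u_4 = 2; u_5 = 3; u_6 = 1.
Since u_6 = u_0 = 1, the sequence is periodic with period 6.
The value 2 first appears (with n ≥ 1) at u_4.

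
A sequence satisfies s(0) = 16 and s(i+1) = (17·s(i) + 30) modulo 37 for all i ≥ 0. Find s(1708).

We have s(0) = 16; s(1) = 6; s(2) = 21; s(3) = 17; s(4) = 23; s(5) = 14; s(6) = 9; s(7) = 35; s(8) = 33; s(9) = 36; s(10) = 13; s(11) = 29; s(12) = 5; s(13) = 4; s(14) = 24; s(15) = 31; s(16) = 2; s(17) = 27; s(18) = 8; s(19) = 18; s(20) = 3; s(21) = 7; s(22) = 1; s(23) = 10; s(24) = 15; s(25) = 26; s(26) = 28; s(27) = 25; s(28) = 11; s(29) = 32; s(30) = 19; s(31) = 20; s(32) = 0; s(33) = 30; s(34) = 22; s(35) = 34; s(36) = 16.
Since s(36) = s(0) = 16, the sequence is periodic with period 36.
(1708 - 0) mod 36 = 16, so s(1708) = s(16) = 2.

2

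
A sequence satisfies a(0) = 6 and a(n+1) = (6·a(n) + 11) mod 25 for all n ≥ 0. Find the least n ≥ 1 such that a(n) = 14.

a(0) = 6, a(1) = 22, a(2) = 18, a(3) = 19, a(4) = 0, a(5) = 11, a(6) = 2, a(7) = 23, a(8) = 24, a(9) = 5, a(10) = 16, a(11) = 7, a(12) = 3, a(13) = 4, a(14) = 10, a(15) = 21, a(16) = 12, a(17) = 8, a(18) = 9, a(19) = 15, a(20) = 1, a(21) = 17, a(22) = 13, a(23) = 14, a(24) = 20, a(25) = 6.
The sequence repeats with period 25.
The value 14 first appears (with n ≥ 1) at a(23).

23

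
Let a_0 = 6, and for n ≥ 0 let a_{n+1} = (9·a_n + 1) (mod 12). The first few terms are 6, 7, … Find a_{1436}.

10

Computing terms: a_0 = 6, a_1 = 7, a_2 = 4, a_3 = 1, a_4 = 10, a_5 = 7.
Since a_5 = a_1 = 7, the sequence is eventually periodic: after a pre-period of length 1 it cycles with period 4.
For n ≥ 1, a_n depends only on (n - 1) mod 4. (1436 - 1) mod 4 = 3, so a_{1436} = a_4 = 10.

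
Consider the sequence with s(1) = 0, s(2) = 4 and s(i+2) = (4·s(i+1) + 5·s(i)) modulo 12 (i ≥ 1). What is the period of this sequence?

We have s(1) = 0, s(2) = 4, s(3) = 4, s(4) = 0, s(5) = 8, s(6) = 8, s(7) = 0, s(8) = 4.
Since (s(7), s(8)) = (s(1), s(2)) = (0, 4) (two consecutive terms determine the rest), the sequence is periodic with period 6.

6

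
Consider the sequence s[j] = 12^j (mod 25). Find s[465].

s[0] = 1; s[1] = 12; s[2] = 19; s[3] = 3; s[4] = 11; s[5] = 7; s[6] = 9; s[7] = 8; s[8] = 21; s[9] = 2; s[10] = 24; s[11] = 13; s[12] = 6; s[13] = 22; s[14] = 14; s[15] = 18; s[16] = 16; s[17] = 17; s[18] = 4; s[19] = 23; s[20] = 1.
Since s[20] = s[0] = 1, the sequence is periodic with period 20.
So s[465] = s[0 + ((465-0) mod 20)] = s[5] = 7.

7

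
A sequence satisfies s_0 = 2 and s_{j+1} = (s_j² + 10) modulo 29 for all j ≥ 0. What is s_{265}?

4

Computing terms: s_0 = 2, s_1 = 14, s_2 = 3, s_3 = 19, s_4 = 23, s_5 = 17, s_6 = 9, s_7 = 4, s_8 = 26, s_9 = 19.
Since s_9 = s_3 = 19, the sequence is eventually periodic: after a pre-period of length 3 it cycles with period 6.
For j ≥ 3, s_j depends only on (j - 3) mod 6. (265 - 3) mod 6 = 4, so s_{265} = s_7 = 4.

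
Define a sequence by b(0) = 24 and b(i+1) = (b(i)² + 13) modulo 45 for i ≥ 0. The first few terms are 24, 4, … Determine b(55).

14

b(0) = 24; b(1) = 4; b(2) = 29; b(3) = 44; b(4) = 14; b(5) = 29.
Since b(5) = b(2) = 29, the sequence is eventually periodic: after a pre-period of length 2 it cycles with period 3.
For i ≥ 2, b(i) depends only on (i - 2) mod 3. (55 - 2) mod 3 = 2, so b(55) = b(4) = 14.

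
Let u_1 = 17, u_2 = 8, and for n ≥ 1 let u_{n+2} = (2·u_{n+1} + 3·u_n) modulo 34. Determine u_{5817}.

13

Listing terms: u_1 = 17, u_2 = 8, u_3 = 33, u_4 = 22, u_5 = 7, u_6 = 12, u_7 = 11, u_8 = 24, u_9 = 13, u_{10} = 30, u_{11} = 31, u_{12} = 16, u_{13} = 23, u_{14} = 26, u_{15} = 19, u_{16} = 14, u_{17} = 17, u_{18} = 8.
Since (u_{17}, u_{18}) = (u_1, u_2) = (17, 8) (two consecutive terms determine the rest), the sequence is periodic with period 16.
(5817 - 1) mod 16 = 8, so u_{5817} = u_9 = 13.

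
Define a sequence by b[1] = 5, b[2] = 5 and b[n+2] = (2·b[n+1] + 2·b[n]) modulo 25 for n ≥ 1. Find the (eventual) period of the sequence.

We have b[1] = 5; b[2] = 5; b[3] = 20; b[4] = 0; b[5] = 15; b[6] = 5; b[7] = 15; b[8] = 15; b[9] = 10; b[10] = 0; b[11] = 20; b[12] = 15; b[13] = 20; b[14] = 20; b[15] = 5; b[16] = 0; b[17] = 10; b[18] = 20; b[19] = 10; b[20] = 10; b[21] = 15; b[22] = 0; b[23] = 5; b[24] = 10; b[25] = 5; b[26] = 5.
Since (b[25], b[26]) = (b[1], b[2]) = (5, 5) (two consecutive terms determine the rest), the sequence is periodic with period 24.

24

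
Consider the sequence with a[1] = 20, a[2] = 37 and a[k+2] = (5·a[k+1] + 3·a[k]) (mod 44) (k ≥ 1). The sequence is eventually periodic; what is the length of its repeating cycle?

Listing terms: a[1] = 20, a[2] = 37, a[3] = 25, a[4] = 16, a[5] = 23, a[6] = 31, a[7] = 4, a[8] = 25, a[9] = 5, a[10] = 12, a[11] = 31, a[12] = 15, a[13] = 36, a[14] = 5, a[15] = 1, a[16] = 20, a[17] = 15, a[18] = 3, a[19] = 16, a[20] = 1, a[21] = 9, a[22] = 4, a[23] = 3, a[24] = 27, a[25] = 12, a[26] = 9, a[27] = 37, a[28] = 36, a[29] = 27, a[30] = 23, a[31] = 20, a[32] = 37.
The sequence repeats with period 30.

30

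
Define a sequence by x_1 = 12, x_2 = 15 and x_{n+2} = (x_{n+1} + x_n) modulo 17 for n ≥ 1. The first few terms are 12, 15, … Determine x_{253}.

x_1 = 12; x_2 = 15; x_3 = 10; x_4 = 8; x_5 = 1; x_6 = 9; x_7 = 10; x_8 = 2; x_9 = 12; x_{10} = 14; x_{11} = 9; x_{12} = 6; x_{13} = 15; x_{14} = 4; x_{15} = 2; x_{16} = 6; x_{17} = 8; x_{18} = 14; x_{19} = 5; x_{20} = 2; x_{21} = 7; x_{22} = 9; x_{23} = 16; x_{24} = 8; x_{25} = 7; x_{26} = 15; x_{27} = 5; x_{28} = 3; x_{29} = 8; x_{30} = 11; x_{31} = 2; x_{32} = 13; x_{33} = 15; x_{34} = 11; x_{35} = 9; x_{36} = 3; x_{37} = 12; x_{38} = 15.
Since (x_{37}, x_{38}) = (x_1, x_2) = (12, 15) (two consecutive terms determine the rest), the sequence is periodic with period 36.
So x_{253} = x_{1 + ((253-1) mod 36)} = x_1 = 12.

12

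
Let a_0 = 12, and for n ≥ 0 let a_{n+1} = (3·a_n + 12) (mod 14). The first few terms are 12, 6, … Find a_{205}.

Computing terms: a_0 = 12; a_1 = 6; a_2 = 2; a_3 = 4; a_4 = 10; a_5 = 0; a_6 = 12.
The sequence repeats with period 6.
So a_{205} = a_{0 + ((205-0) mod 6)} = a_1 = 6.

6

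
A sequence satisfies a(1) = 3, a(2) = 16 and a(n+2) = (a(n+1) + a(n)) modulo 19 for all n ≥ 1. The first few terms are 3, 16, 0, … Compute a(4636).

Computing terms: a(1) = 3, a(2) = 16, a(3) = 0, a(4) = 16, a(5) = 16, a(6) = 13, a(7) = 10, a(8) = 4, a(9) = 14, a(10) = 18, a(11) = 13, a(12) = 12, a(13) = 6, a(14) = 18, a(15) = 5, a(16) = 4, a(17) = 9, a(18) = 13, a(19) = 3, a(20) = 16.
Since (a(19), a(20)) = (a(1), a(2)) = (3, 16) (two consecutive terms determine the rest), the sequence is periodic with period 18.
(4636 - 1) mod 18 = 9, so a(4636) = a(10) = 18.

18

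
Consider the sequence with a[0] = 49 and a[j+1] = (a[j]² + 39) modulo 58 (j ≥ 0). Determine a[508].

We have a[0] = 49,  a[1] = 4,  a[2] = 55,  a[3] = 48,  a[4] = 23,  a[5] = 46,  a[6] = 9,  a[7] = 4.
Since a[7] = a[1] = 4, the sequence is eventually periodic: after a pre-period of length 1 it cycles with period 6.
For j ≥ 1, a[j] depends only on (j - 1) mod 6. (508 - 1) mod 6 = 3, so a[508] = a[4] = 23.

23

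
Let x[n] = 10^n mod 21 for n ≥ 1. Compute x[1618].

Listing terms: x[1] = 10,  x[2] = 16,  x[3] = 13,  x[4] = 4,  x[5] = 19,  x[6] = 1,  x[7] = 10.
The sequence repeats with period 6.
So x[1618] = x[1 + ((1618-1) mod 6)] = x[4] = 4.

4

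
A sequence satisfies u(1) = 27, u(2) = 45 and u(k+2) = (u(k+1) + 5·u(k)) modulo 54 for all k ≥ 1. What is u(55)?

27

We have u(1) = 27, u(2) = 45, u(3) = 18, u(4) = 27, u(5) = 9, u(6) = 36, u(7) = 27, u(8) = 45.
Since (u(7), u(8)) = (u(1), u(2)) = (27, 45) (two consecutive terms determine the rest), the sequence is periodic with period 6.
(55 - 1) mod 6 = 0, so u(55) = u(1) = 27.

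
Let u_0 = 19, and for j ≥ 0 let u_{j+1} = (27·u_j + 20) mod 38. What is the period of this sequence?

u_0 = 19, u_1 = 1, u_2 = 9, u_3 = 35, u_4 = 15, u_5 = 7, u_6 = 19.
Since u_6 = u_0 = 19, the sequence is periodic with period 6.

6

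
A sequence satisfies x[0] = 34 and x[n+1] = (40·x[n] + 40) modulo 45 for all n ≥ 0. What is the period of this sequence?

Computing terms: x[0] = 34, x[1] = 5, x[2] = 15, x[3] = 10, x[4] = 35, x[5] = 0, x[6] = 40, x[7] = 20, x[8] = 30, x[9] = 25, x[10] = 5.
Since x[10] = x[1] = 5, the sequence is eventually periodic: after a pre-period of length 1 it cycles with period 9.

9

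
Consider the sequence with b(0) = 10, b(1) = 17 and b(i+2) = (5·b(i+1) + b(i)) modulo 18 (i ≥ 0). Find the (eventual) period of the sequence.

We have b(0) = 10, b(1) = 17, b(2) = 5, b(3) = 6, b(4) = 17, b(5) = 1, b(6) = 4, b(7) = 3, b(8) = 1, b(9) = 8, b(10) = 5, b(11) = 15, b(12) = 8, b(13) = 1, b(14) = 13, b(15) = 12, b(16) = 1, b(17) = 17, b(18) = 14, b(19) = 15, b(20) = 17, b(21) = 10, b(22) = 13, b(23) = 3, b(24) = 10, b(25) = 17.
The sequence repeats with period 24.

24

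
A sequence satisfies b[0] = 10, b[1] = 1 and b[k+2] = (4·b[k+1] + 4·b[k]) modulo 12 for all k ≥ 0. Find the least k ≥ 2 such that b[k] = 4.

6

Listing terms: b[0] = 10,  b[1] = 1,  b[2] = 8,  b[3] = 0,  b[4] = 8,  b[5] = 8,  b[6] = 4,  b[7] = 0,  b[8] = 4,  b[9] = 4,  b[10] = 8,  b[11] = 0.
Since (b[10], b[11]) = (b[2], b[3]) = (8, 0) (two consecutive terms determine the rest), the sequence is eventually periodic: after a pre-period of length 2 it cycles with period 8.
The value 4 first appears (with k ≥ 2) at b[6].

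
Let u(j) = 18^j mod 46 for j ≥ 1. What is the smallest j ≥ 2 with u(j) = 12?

u(1) = 18,  u(2) = 2,  u(3) = 36,  u(4) = 4,  u(5) = 26,  u(6) = 8,  u(7) = 6,  u(8) = 16,  u(9) = 12,  u(10) = 32,  u(11) = 24,  u(12) = 18.
Since u(12) = u(1) = 18, the sequence is periodic with period 11.
The value 12 first appears (with j ≥ 2) at u(9).

9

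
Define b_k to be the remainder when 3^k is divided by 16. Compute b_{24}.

1

b_1 = 3,  b_2 = 9,  b_3 = 11,  b_4 = 1,  b_5 = 3.
The sequence repeats with period 4.
So b_{24} = b_{1 + ((24-1) mod 4)} = b_4 = 1.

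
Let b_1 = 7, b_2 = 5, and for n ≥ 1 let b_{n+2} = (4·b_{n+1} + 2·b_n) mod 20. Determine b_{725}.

Computing terms: b_1 = 7, b_2 = 5, b_3 = 14, b_4 = 6, b_5 = 12, b_6 = 0, b_7 = 4, b_8 = 16, b_9 = 12, b_{10} = 0.
Since (b_9, b_{10}) = (b_5, b_6) = (12, 0) (two consecutive terms determine the rest), the sequence is eventually periodic: after a pre-period of length 4 it cycles with period 4.
For n ≥ 5, b_n depends only on (n - 5) mod 4. (725 - 5) mod 4 = 0, so b_{725} = b_5 = 12.

12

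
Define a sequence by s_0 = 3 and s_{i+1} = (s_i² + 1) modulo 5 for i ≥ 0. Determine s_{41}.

1

s_0 = 3,  s_1 = 0,  s_2 = 1,  s_3 = 2,  s_4 = 0.
Since s_4 = s_1 = 0, the sequence is eventually periodic: after a pre-period of length 1 it cycles with period 3.
For i ≥ 1, s_i depends only on (i - 1) mod 3. (41 - 1) mod 3 = 1, so s_{41} = s_2 = 1.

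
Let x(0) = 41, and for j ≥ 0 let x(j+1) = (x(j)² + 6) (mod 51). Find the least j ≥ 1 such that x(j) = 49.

Listing terms: x(0) = 41; x(1) = 4; x(2) = 22; x(3) = 31; x(4) = 49; x(5) = 10; x(6) = 4.
Since x(6) = x(1) = 4, the sequence is eventually periodic: after a pre-period of length 1 it cycles with period 5.
The value 49 first appears (with j ≥ 1) at x(4).

4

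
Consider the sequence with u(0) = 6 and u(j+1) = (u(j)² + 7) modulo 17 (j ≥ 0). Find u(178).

We have u(0) = 6; u(1) = 9; u(2) = 3; u(3) = 16; u(4) = 8; u(5) = 3.
Since u(5) = u(2) = 3, the sequence is eventually periodic: after a pre-period of length 2 it cycles with period 3.
For j ≥ 2, u(j) depends only on (j - 2) mod 3. (178 - 2) mod 3 = 2, so u(178) = u(4) = 8.

8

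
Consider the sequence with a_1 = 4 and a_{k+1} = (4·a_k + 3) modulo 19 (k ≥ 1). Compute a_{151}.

We have a_1 = 4; a_2 = 0; a_3 = 3; a_4 = 15; a_5 = 6; a_6 = 8; a_7 = 16; a_8 = 10; a_9 = 5; a_{10} = 4.
Since a_{10} = a_1 = 4, the sequence is periodic with period 9.
So a_{151} = a_{1 + ((151-1) mod 9)} = a_7 = 16.

16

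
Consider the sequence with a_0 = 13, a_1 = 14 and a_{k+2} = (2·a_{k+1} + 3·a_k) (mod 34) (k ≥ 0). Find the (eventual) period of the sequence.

We have a_0 = 13; a_1 = 14; a_2 = 33; a_3 = 6; a_4 = 9; a_5 = 2; a_6 = 31; a_7 = 0; a_8 = 25; a_9 = 16; a_{10} = 5; a_{11} = 24; a_{12} = 29; a_{13} = 28; a_{14} = 7; a_{15} = 30; a_{16} = 13; a_{17} = 14.
The sequence repeats with period 16.

16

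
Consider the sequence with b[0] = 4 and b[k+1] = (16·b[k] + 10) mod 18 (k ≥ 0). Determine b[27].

4

We have b[0] = 4,  b[1] = 2,  b[2] = 6,  b[3] = 16,  b[4] = 14,  b[5] = 0,  b[6] = 10,  b[7] = 8,  b[8] = 12,  b[9] = 4.
The sequence repeats with period 9.
So b[27] = b[0 + ((27-0) mod 9)] = b[0] = 4.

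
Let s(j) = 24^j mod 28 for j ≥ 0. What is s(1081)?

24

Computing terms: s(0) = 1, s(1) = 24, s(2) = 16, s(3) = 20, s(4) = 4, s(5) = 12, s(6) = 8, s(7) = 24.
Since s(7) = s(1) = 24, the sequence is eventually periodic: after a pre-period of length 1 it cycles with period 6.
For j ≥ 1, s(j) depends only on (j - 1) mod 6. (1081 - 1) mod 6 = 0, so s(1081) = s(1) = 24.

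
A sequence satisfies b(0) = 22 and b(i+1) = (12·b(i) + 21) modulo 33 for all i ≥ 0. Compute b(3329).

Listing terms: b(0) = 22, b(1) = 21, b(2) = 9, b(3) = 30, b(4) = 18, b(5) = 6, b(6) = 27, b(7) = 15, b(8) = 3, b(9) = 24, b(10) = 12, b(11) = 0, b(12) = 21.
Since b(12) = b(1) = 21, the sequence is eventually periodic: after a pre-period of length 1 it cycles with period 11.
For i ≥ 1, b(i) depends only on (i - 1) mod 11. (3329 - 1) mod 11 = 6, so b(3329) = b(7) = 15.

15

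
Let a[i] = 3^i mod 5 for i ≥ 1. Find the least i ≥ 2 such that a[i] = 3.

5

We have a[1] = 3, a[2] = 4, a[3] = 2, a[4] = 1, a[5] = 3.
Since a[5] = a[1] = 3, the sequence is periodic with period 4.
The value 3 next appears (with i ≥ 2) at a[5].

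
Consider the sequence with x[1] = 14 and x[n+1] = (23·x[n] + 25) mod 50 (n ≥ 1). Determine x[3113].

We have x[1] = 14,  x[2] = 47,  x[3] = 6,  x[4] = 13,  x[5] = 24,  x[6] = 27,  x[7] = 46,  x[8] = 33,  x[9] = 34,  x[10] = 7,  x[11] = 36,  x[12] = 3,  x[13] = 44,  x[14] = 37,  x[15] = 26,  x[16] = 23,  x[17] = 4,  x[18] = 17,  x[19] = 16,  x[20] = 43,  x[21] = 14.
The sequence repeats with period 20.
So x[3113] = x[1 + ((3113-1) mod 20)] = x[13] = 44.

44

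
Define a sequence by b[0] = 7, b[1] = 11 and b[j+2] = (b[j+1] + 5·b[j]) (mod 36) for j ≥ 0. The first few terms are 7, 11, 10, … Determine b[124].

b[0] = 7; b[1] = 11; b[2] = 10; b[3] = 29; b[4] = 7; b[5] = 8; b[6] = 7; b[7] = 11.
Since (b[6], b[7]) = (b[0], b[1]) = (7, 11) (two consecutive terms determine the rest), the sequence is periodic with period 6.
So b[124] = b[0 + ((124-0) mod 6)] = b[4] = 7.

7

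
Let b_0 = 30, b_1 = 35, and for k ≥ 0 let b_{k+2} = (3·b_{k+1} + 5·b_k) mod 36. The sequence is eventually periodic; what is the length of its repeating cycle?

12

Listing terms: b_0 = 30,  b_1 = 35,  b_2 = 3,  b_3 = 4,  b_4 = 27,  b_5 = 29,  b_6 = 6,  b_7 = 19,  b_8 = 15,  b_9 = 32,  b_{10} = 27,  b_{11} = 25,  b_{12} = 30,  b_{13} = 35.
The sequence repeats with period 12.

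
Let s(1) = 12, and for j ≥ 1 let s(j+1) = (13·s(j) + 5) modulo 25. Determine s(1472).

Computing terms: s(1) = 12, s(2) = 11, s(3) = 23, s(4) = 4, s(5) = 7, s(6) = 21, s(7) = 3, s(8) = 19, s(9) = 2, s(10) = 6, s(11) = 8, s(12) = 9, s(13) = 22, s(14) = 16, s(15) = 13, s(16) = 24, s(17) = 17, s(18) = 1, s(19) = 18, s(20) = 14, s(21) = 12.
The sequence repeats with period 20.
(1472 - 1) mod 20 = 11, so s(1472) = s(12) = 9.

9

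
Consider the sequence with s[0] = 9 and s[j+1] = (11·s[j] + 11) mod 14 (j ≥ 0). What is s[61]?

12

We have s[0] = 9; s[1] = 12; s[2] = 3; s[3] = 2; s[4] = 5; s[5] = 10; s[6] = 9.
The sequence repeats with period 6.
(61 - 0) mod 6 = 1, so s[61] = s[1] = 12.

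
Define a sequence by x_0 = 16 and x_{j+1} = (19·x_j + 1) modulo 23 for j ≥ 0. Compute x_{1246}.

x_0 = 16, x_1 = 6, x_2 = 0, x_3 = 1, x_4 = 20, x_5 = 13, x_6 = 18, x_7 = 21, x_8 = 9, x_9 = 11, x_{10} = 3, x_{11} = 12, x_{12} = 22, x_{13} = 5, x_{14} = 4, x_{15} = 8, x_{16} = 15, x_{17} = 10, x_{18} = 7, x_{19} = 19, x_{20} = 17, x_{21} = 2, x_{22} = 16.
Since x_{22} = x_0 = 16, the sequence is periodic with period 22.
(1246 - 0) mod 22 = 14, so x_{1246} = x_{14} = 4.

4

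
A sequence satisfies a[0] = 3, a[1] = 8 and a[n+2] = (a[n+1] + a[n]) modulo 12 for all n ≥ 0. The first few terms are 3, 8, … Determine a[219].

7

a[0] = 3, a[1] = 8, a[2] = 11, a[3] = 7, a[4] = 6, a[5] = 1, a[6] = 7, a[7] = 8, a[8] = 3, a[9] = 11, a[10] = 2, a[11] = 1, a[12] = 3, a[13] = 4, a[14] = 7, a[15] = 11, a[16] = 6, a[17] = 5, a[18] = 11, a[19] = 4, a[20] = 3, a[21] = 7, a[22] = 10, a[23] = 5, a[24] = 3, a[25] = 8.
The sequence repeats with period 24.
(219 - 0) mod 24 = 3, so a[219] = a[3] = 7.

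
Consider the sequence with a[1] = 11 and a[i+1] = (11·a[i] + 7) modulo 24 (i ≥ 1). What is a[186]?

We have a[1] = 11,  a[2] = 8,  a[3] = 23,  a[4] = 20,  a[5] = 11.
The sequence repeats with period 4.
(186 - 1) mod 4 = 1, so a[186] = a[2] = 8.

8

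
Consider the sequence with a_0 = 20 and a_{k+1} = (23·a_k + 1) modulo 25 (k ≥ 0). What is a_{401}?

We have a_0 = 20; a_1 = 11; a_2 = 4; a_3 = 18; a_4 = 15; a_5 = 21; a_6 = 9; a_7 = 8; a_8 = 10; a_9 = 6; a_{10} = 14; a_{11} = 23; a_{12} = 5; a_{13} = 16; a_{14} = 19; a_{15} = 13; a_{16} = 0; a_{17} = 1; a_{18} = 24; a_{19} = 3; a_{20} = 20.
Since a_{20} = a_0 = 20, the sequence is periodic with period 20.
(401 - 0) mod 20 = 1, so a_{401} = a_1 = 11.

11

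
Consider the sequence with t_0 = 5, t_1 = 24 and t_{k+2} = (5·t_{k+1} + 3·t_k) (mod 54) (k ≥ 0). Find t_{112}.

Listing terms: t_0 = 5,  t_1 = 24,  t_2 = 27,  t_3 = 45,  t_4 = 36,  t_5 = 45,  t_6 = 9,  t_7 = 18,  t_8 = 9,  t_9 = 45,  t_{10} = 36.
Since (t_9, t_{10}) = (t_3, t_4) = (45, 36) (two consecutive terms determine the rest), the sequence is eventually periodic: after a pre-period of length 3 it cycles with period 6.
For k ≥ 3, t_k depends only on (k - 3) mod 6. (112 - 3) mod 6 = 1, so t_{112} = t_4 = 36.

36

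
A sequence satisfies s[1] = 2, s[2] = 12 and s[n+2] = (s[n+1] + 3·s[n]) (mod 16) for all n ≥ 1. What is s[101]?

12

Listing terms: s[1] = 2, s[2] = 12, s[3] = 2, s[4] = 6, s[5] = 12, s[6] = 14, s[7] = 2, s[8] = 12.
The sequence repeats with period 6.
So s[101] = s[1 + ((101-1) mod 6)] = s[5] = 12.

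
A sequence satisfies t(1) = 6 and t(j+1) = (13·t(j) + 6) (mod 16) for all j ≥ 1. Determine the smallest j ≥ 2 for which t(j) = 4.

Listing terms: t(1) = 6, t(2) = 4, t(3) = 10, t(4) = 8, t(5) = 14, t(6) = 12, t(7) = 2, t(8) = 0, t(9) = 6.
Since t(9) = t(1) = 6, the sequence is periodic with period 8.
The value 4 first appears (with j ≥ 2) at t(2).

2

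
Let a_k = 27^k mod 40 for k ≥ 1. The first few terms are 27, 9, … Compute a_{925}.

We have a_1 = 27, a_2 = 9, a_3 = 3, a_4 = 1, a_5 = 27.
The sequence repeats with period 4.
So a_{925} = a_{1 + ((925-1) mod 4)} = a_1 = 27.

27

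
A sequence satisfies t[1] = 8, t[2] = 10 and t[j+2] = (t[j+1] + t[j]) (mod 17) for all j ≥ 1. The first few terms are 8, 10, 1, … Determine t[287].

t[1] = 8,  t[2] = 10,  t[3] = 1,  t[4] = 11,  t[5] = 12,  t[6] = 6,  t[7] = 1,  t[8] = 7,  t[9] = 8,  t[10] = 15,  t[11] = 6,  t[12] = 4,  t[13] = 10,  t[14] = 14,  t[15] = 7,  t[16] = 4,  t[17] = 11,  t[18] = 15,  t[19] = 9,  t[20] = 7,  t[21] = 16,  t[22] = 6,  t[23] = 5,  t[24] = 11,  t[25] = 16,  t[26] = 10,  t[27] = 9,  t[28] = 2,  t[29] = 11,  t[30] = 13,  t[31] = 7,  t[32] = 3,  t[33] = 10,  t[34] = 13,  t[35] = 6,  t[36] = 2,  t[37] = 8,  t[38] = 10.
Since (t[37], t[38]) = (t[1], t[2]) = (8, 10) (two consecutive terms determine the rest), the sequence is periodic with period 36.
(287 - 1) mod 36 = 34, so t[287] = t[35] = 6.

6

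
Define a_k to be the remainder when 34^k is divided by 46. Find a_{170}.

Listing terms: a_1 = 34, a_2 = 6, a_3 = 20, a_4 = 36, a_5 = 28, a_6 = 32, a_7 = 30, a_8 = 8, a_9 = 42, a_{10} = 2, a_{11} = 22, a_{12} = 12, a_{13} = 40, a_{14} = 26, a_{15} = 10, a_{16} = 18, a_{17} = 14, a_{18} = 16, a_{19} = 38, a_{20} = 4, a_{21} = 44, a_{22} = 24, a_{23} = 34.
The sequence repeats with period 22.
(170 - 1) mod 22 = 15, so a_{170} = a_{16} = 18.

18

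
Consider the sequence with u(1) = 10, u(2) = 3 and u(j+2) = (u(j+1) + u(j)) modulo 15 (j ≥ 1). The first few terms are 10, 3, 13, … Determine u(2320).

Listing terms: u(1) = 10, u(2) = 3, u(3) = 13, u(4) = 1, u(5) = 14, u(6) = 0, u(7) = 14, u(8) = 14, u(9) = 13, u(10) = 12, u(11) = 10, u(12) = 7, u(13) = 2, u(14) = 9, u(15) = 11, u(16) = 5, u(17) = 1, u(18) = 6, u(19) = 7, u(20) = 13, u(21) = 5, u(22) = 3, u(23) = 8, u(24) = 11, u(25) = 4, u(26) = 0, u(27) = 4, u(28) = 4, u(29) = 8, u(30) = 12, u(31) = 5, u(32) = 2, u(33) = 7, u(34) = 9, u(35) = 1, u(36) = 10, u(37) = 11, u(38) = 6, u(39) = 2, u(40) = 8, u(41) = 10, u(42) = 3.
Since (u(41), u(42)) = (u(1), u(2)) = (10, 3) (two consecutive terms determine the rest), the sequence is periodic with period 40.
So u(2320) = u(1 + ((2320-1) mod 40)) = u(40) = 8.

8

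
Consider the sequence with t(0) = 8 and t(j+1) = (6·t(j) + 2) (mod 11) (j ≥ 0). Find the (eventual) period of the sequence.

Listing terms: t(0) = 8, t(1) = 6, t(2) = 5, t(3) = 10, t(4) = 7, t(5) = 0, t(6) = 2, t(7) = 3, t(8) = 9, t(9) = 1, t(10) = 8.
Since t(10) = t(0) = 8, the sequence is periodic with period 10.

10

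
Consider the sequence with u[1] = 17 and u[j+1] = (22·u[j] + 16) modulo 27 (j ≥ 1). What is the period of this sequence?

27

u[1] = 17,  u[2] = 12,  u[3] = 10,  u[4] = 20,  u[5] = 24,  u[6] = 4,  u[7] = 23,  u[8] = 9,  u[9] = 25,  u[10] = 26,  u[11] = 21,  u[12] = 19,  u[13] = 2,  u[14] = 6,  u[15] = 13,  u[16] = 5,  u[17] = 18,  u[18] = 7,  u[19] = 8,  u[20] = 3,  u[21] = 1,  u[22] = 11,  u[23] = 15,  u[24] = 22,  u[25] = 14,  u[26] = 0,  u[27] = 16,  u[28] = 17.
The sequence repeats with period 27.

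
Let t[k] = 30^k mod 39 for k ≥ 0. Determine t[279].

t[0] = 1,  t[1] = 30,  t[2] = 3,  t[3] = 12,  t[4] = 9,  t[5] = 36,  t[6] = 27,  t[7] = 30.
Since t[7] = t[1] = 30, the sequence is eventually periodic: after a pre-period of length 1 it cycles with period 6.
For k ≥ 1, t[k] depends only on (k - 1) mod 6. (279 - 1) mod 6 = 2, so t[279] = t[3] = 12.

12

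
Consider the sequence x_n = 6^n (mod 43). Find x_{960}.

Listing terms: x_0 = 1, x_1 = 6, x_2 = 36, x_3 = 1.
The sequence repeats with period 3.
(960 - 0) mod 3 = 0, so x_{960} = x_0 = 1.

1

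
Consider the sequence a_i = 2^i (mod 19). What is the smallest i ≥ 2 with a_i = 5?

Computing terms: a_1 = 2, a_2 = 4, a_3 = 8, a_4 = 16, a_5 = 13, a_6 = 7, a_7 = 14, a_8 = 9, a_9 = 18, a_{10} = 17, a_{11} = 15, a_{12} = 11, a_{13} = 3, a_{14} = 6, a_{15} = 12, a_{16} = 5, a_{17} = 10, a_{18} = 1, a_{19} = 2.
Since a_{19} = a_1 = 2, the sequence is periodic with period 18.
The value 5 first appears (with i ≥ 2) at a_{16}.

16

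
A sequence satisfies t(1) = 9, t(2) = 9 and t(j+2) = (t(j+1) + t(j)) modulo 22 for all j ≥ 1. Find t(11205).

12

Computing terms: t(1) = 9, t(2) = 9, t(3) = 18, t(4) = 5, t(5) = 1, t(6) = 6, t(7) = 7, t(8) = 13, t(9) = 20, t(10) = 11, t(11) = 9, t(12) = 20, t(13) = 7, t(14) = 5, t(15) = 12, t(16) = 17, t(17) = 7, t(18) = 2, t(19) = 9, t(20) = 11, t(21) = 20, t(22) = 9, t(23) = 7, t(24) = 16, t(25) = 1, t(26) = 17, t(27) = 18, t(28) = 13, t(29) = 9, t(30) = 0, t(31) = 9, t(32) = 9.
Since (t(31), t(32)) = (t(1), t(2)) = (9, 9) (two consecutive terms determine the rest), the sequence is periodic with period 30.
(11205 - 1) mod 30 = 14, so t(11205) = t(15) = 12.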